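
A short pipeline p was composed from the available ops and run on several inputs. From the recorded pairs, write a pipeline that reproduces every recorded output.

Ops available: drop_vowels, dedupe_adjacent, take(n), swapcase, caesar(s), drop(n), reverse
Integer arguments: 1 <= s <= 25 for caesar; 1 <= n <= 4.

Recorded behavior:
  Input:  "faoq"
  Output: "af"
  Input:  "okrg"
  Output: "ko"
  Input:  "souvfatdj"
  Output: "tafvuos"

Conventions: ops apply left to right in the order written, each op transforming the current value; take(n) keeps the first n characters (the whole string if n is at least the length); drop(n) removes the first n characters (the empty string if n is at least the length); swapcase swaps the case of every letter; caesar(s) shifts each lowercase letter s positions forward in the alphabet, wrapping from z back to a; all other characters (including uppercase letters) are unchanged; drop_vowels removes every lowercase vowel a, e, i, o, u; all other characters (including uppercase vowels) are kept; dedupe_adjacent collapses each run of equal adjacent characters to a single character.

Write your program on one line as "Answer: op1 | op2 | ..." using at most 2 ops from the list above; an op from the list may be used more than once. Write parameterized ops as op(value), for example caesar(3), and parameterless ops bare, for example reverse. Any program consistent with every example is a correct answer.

reverse | drop(2)

Check, running the answer program on each example:
  "faoq" -> "qoaf" -> "af"
  "okrg" -> "grko" -> "ko"
  "souvfatdj" -> "jdtafvuos" -> "tafvuos"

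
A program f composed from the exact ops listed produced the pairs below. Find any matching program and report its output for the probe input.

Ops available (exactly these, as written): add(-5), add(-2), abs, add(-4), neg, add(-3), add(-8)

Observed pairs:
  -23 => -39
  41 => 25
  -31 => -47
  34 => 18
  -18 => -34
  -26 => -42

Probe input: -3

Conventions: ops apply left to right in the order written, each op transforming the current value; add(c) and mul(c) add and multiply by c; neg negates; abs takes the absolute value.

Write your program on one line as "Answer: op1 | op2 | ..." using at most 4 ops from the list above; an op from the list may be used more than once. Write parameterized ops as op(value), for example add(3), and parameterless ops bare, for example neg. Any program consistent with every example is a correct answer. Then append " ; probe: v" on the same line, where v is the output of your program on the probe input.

add(-5) | add(-3) | add(-8) ; probe: -19

Check, running the answer program on each example:
  -23 -> -28 -> -31 -> -39
  41 -> 36 -> 33 -> 25
  -31 -> -36 -> -39 -> -47
  34 -> 29 -> 26 -> 18
  -18 -> -23 -> -26 -> -34
  -26 -> -31 -> -34 -> -42
  probe: -3 -> -8 -> -11 -> -19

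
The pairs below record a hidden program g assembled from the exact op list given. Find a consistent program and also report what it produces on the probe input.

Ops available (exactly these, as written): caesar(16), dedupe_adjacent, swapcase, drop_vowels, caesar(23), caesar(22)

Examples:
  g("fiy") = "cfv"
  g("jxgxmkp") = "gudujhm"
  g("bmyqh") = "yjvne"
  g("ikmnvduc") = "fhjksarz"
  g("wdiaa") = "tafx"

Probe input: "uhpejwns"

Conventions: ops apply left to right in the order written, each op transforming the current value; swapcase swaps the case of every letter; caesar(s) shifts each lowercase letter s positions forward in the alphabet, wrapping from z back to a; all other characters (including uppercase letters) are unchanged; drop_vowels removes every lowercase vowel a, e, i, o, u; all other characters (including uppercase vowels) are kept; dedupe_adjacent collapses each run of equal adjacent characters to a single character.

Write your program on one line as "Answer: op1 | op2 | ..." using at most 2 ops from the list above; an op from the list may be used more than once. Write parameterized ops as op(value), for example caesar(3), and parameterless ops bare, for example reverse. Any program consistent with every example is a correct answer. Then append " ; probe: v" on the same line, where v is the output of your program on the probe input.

caesar(23) | dedupe_adjacent ; probe: "rembgtkp"

Check, running the answer program on each example:
  "fiy" -> "cfv" -> "cfv"
  "jxgxmkp" -> "gudujhm" -> "gudujhm"
  "bmyqh" -> "yjvne" -> "yjvne"
  "ikmnvduc" -> "fhjksarz" -> "fhjksarz"
  "wdiaa" -> "tafxx" -> "tafx"
  probe: "uhpejwns" -> "rembgtkp" -> "rembgtkp"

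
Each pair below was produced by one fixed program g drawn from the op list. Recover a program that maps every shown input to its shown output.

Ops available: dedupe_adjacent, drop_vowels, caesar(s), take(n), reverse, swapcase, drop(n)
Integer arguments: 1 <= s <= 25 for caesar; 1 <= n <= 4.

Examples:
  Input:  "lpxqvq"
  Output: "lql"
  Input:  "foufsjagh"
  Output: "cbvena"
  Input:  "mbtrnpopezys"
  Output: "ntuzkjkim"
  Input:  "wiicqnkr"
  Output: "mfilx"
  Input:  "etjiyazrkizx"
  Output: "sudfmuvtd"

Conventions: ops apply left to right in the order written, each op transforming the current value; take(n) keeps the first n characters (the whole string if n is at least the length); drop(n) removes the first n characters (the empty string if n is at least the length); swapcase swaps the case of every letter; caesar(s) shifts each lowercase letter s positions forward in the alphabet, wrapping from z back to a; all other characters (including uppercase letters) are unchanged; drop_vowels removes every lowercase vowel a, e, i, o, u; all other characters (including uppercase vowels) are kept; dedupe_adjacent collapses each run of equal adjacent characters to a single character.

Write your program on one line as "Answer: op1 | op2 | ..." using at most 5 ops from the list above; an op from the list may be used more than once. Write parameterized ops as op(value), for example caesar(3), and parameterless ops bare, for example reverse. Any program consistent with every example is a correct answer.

swapcase | drop(3) | reverse | swapcase | caesar(21)

Check, running the answer program on each example:
  "lpxqvq" -> "LPXQVQ" -> "QVQ" -> "QVQ" -> "qvq" -> "lql"
  "foufsjagh" -> "FOUFSJAGH" -> "FSJAGH" -> "HGAJSF" -> "hgajsf" -> "cbvena"
  "mbtrnpopezys" -> "MBTRNPOPEZYS" -> "RNPOPEZYS" -> "SYZEPOPNR" -> "syzepopnr" -> "ntuzkjkim"
  "wiicqnkr" -> "WIICQNKR" -> "CQNKR" -> "RKNQC" -> "rknqc" -> "mfilx"
  "etjiyazrkizx" -> "ETJIYAZRKIZX" -> "IYAZRKIZX" -> "XZIKRZAYI" -> "xzikrzayi" -> "sudfmuvtd"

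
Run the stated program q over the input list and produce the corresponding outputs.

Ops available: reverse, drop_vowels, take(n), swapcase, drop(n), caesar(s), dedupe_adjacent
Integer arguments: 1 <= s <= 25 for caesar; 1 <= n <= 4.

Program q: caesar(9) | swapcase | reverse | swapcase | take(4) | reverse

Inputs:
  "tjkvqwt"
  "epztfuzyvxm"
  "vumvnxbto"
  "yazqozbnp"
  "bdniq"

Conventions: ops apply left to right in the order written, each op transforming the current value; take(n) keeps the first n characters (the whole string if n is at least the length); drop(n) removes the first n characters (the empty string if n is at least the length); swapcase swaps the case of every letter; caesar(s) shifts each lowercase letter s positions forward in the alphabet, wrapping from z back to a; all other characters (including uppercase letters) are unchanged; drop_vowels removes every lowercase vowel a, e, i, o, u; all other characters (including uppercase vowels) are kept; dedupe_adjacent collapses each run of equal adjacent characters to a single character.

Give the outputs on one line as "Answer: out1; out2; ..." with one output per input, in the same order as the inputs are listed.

Execution, op by op:
  "tjkvqwt" -> "cstezfc" -> "CSTEZFC" -> "CFZETSC" -> "cfzetsc" -> "cfze" -> "ezfc"
  "epztfuzyvxm" -> "nyicodihegv" -> "NYICODIHEGV" -> "VGEHIDOCIYN" -> "vgehidociyn" -> "vgeh" -> "hegv"
  "vumvnxbto" -> "edvewgkcx" -> "EDVEWGKCX" -> "XCKGWEVDE" -> "xckgwevde" -> "xckg" -> "gkcx"
  "yazqozbnp" -> "hjizxikwy" -> "HJIZXIKWY" -> "YWKIXZIJH" -> "ywkixzijh" -> "ywki" -> "ikwy"
  "bdniq" -> "kmwrz" -> "KMWRZ" -> "ZRWMK" -> "zrwmk" -> "zrwm" -> "mwrz"

"ezfc"; "hegv"; "gkcx"; "ikwy"; "mwrz"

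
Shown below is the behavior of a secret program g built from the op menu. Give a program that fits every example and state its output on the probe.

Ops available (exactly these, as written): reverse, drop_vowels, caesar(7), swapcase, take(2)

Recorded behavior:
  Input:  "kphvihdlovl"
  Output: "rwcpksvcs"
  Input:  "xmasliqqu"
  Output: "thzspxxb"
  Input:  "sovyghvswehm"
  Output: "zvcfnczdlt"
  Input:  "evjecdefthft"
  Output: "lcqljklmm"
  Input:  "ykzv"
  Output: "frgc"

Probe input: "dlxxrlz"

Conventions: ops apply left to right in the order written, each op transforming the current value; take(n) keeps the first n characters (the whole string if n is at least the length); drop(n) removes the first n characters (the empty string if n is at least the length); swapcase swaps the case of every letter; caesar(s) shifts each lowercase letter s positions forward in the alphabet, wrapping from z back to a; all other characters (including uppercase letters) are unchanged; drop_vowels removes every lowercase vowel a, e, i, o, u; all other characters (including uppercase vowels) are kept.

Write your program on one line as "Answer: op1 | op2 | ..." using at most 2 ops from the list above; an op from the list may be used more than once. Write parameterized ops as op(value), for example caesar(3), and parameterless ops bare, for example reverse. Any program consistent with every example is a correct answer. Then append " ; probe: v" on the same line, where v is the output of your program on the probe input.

caesar(7) | drop_vowels ; probe: "ksysg"

Check, running the answer program on each example:
  "kphvihdlovl" -> "rwocpoksvcs" -> "rwcpksvcs"
  "xmasliqqu" -> "ethzspxxb" -> "thzspxxb"
  "sovyghvswehm" -> "zvcfnoczdlot" -> "zvcfnczdlt"
  "evjecdefthft" -> "lcqljklmaoma" -> "lcqljklmm"
  "ykzv" -> "frgc" -> "frgc"
  probe: "dlxxrlz" -> "kseeysg" -> "ksysg"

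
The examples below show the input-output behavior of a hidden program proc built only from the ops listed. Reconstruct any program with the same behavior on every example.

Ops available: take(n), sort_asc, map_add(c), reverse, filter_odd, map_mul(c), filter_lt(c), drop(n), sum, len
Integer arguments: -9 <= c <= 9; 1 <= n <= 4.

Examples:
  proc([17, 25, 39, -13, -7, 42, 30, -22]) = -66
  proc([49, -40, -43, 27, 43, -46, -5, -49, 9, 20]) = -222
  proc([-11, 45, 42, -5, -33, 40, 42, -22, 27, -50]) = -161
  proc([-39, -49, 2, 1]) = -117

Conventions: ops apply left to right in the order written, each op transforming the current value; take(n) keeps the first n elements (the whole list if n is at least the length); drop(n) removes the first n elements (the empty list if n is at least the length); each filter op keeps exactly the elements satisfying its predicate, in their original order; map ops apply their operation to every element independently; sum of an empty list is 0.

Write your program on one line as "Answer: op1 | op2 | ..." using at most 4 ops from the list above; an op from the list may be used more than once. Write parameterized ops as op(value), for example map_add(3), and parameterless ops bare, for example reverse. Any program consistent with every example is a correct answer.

map_add(-8) | filter_lt(9) | sort_asc | sum

Check, running the answer program on each example:
  [17, 25, 39, -13, -7, 42, 30, -22] -> [9, 17, 31, -21, -15, 34, 22, -30] -> [-21, -15, -30] -> [-30, -21, -15] -> -66
  [49, -40, -43, 27, 43, -46, -5, -49, 9, 20] -> [41, -48, -51, 19, 35, -54, -13, -57, 1, 12] -> [-48, -51, -54, -13, -57, 1] -> [-57, -54, -51, -48, -13, 1] -> -222
  [-11, 45, 42, -5, -33, 40, 42, -22, 27, -50] -> [-19, 37, 34, -13, -41, 32, 34, -30, 19, -58] -> [-19, -13, -41, -30, -58] -> [-58, -41, -30, -19, -13] -> -161
  [-39, -49, 2, 1] -> [-47, -57, -6, -7] -> [-47, -57, -6, -7] -> [-57, -47, -7, -6] -> -117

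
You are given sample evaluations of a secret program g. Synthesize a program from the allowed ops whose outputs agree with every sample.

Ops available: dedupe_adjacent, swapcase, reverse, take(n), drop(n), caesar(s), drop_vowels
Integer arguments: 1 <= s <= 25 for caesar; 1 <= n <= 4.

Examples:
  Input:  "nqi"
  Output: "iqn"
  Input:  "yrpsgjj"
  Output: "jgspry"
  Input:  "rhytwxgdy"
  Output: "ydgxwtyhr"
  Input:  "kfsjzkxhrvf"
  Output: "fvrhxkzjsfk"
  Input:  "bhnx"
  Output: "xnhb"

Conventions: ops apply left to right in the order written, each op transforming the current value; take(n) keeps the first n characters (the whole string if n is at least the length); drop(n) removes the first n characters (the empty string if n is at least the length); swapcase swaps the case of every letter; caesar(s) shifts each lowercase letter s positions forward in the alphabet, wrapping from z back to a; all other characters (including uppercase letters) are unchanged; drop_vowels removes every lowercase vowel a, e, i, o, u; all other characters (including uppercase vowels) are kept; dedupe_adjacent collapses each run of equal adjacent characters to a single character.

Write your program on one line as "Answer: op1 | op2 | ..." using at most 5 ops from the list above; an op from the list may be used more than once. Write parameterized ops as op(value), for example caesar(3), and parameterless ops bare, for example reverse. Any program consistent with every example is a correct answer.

swapcase | dedupe_adjacent | swapcase | reverse

Check, running the answer program on each example:
  "nqi" -> "NQI" -> "NQI" -> "nqi" -> "iqn"
  "yrpsgjj" -> "YRPSGJJ" -> "YRPSGJ" -> "yrpsgj" -> "jgspry"
  "rhytwxgdy" -> "RHYTWXGDY" -> "RHYTWXGDY" -> "rhytwxgdy" -> "ydgxwtyhr"
  "kfsjzkxhrvf" -> "KFSJZKXHRVF" -> "KFSJZKXHRVF" -> "kfsjzkxhrvf" -> "fvrhxkzjsfk"
  "bhnx" -> "BHNX" -> "BHNX" -> "bhnx" -> "xnhb"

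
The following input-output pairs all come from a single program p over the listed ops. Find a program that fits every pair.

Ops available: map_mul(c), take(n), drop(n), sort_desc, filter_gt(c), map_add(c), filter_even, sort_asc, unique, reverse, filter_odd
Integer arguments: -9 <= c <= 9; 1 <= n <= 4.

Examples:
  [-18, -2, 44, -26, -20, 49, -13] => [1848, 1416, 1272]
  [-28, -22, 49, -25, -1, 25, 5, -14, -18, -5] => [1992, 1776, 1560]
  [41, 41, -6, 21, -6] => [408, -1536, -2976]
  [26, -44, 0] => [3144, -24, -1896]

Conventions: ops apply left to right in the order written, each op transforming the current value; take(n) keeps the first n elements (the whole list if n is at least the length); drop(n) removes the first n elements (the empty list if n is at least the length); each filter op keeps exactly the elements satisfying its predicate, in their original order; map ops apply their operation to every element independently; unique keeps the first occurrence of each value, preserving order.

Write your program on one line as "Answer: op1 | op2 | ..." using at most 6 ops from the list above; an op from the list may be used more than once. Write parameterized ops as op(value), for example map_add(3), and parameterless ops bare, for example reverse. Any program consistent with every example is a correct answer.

map_mul(-9) | map_add(-3) | sort_desc | unique | take(3) | map_mul(8)

Check, running the answer program on each example:
  [-18, -2, 44, -26, -20, 49, -13] -> [162, 18, -396, 234, 180, -441, 117] -> [159, 15, -399, 231, 177, -444, 114] -> [231, 177, 159, 114, 15, -399, -444] -> [231, 177, 159, 114, 15, -399, -444] -> [231, 177, 159] -> [1848, 1416, 1272]
  [-28, -22, 49, -25, -1, 25, 5, -14, -18, -5] -> [252, 198, -441, 225, 9, -225, -45, 126, 162, 45] -> [249, 195, -444, 222, 6, -228, -48, 123, 159, 42] -> [249, 222, 195, 159, 123, 42, 6, -48, -228, -444] -> [249, 222, 195, 159, 123, 42, 6, -48, -228, -444] -> [249, 222, 195] -> [1992, 1776, 1560]
  [41, 41, -6, 21, -6] -> [-369, -369, 54, -189, 54] -> [-372, -372, 51, -192, 51] -> [51, 51, -192, -372, -372] -> [51, -192, -372] -> [51, -192, -372] -> [408, -1536, -2976]
  [26, -44, 0] -> [-234, 396, 0] -> [-237, 393, -3] -> [393, -3, -237] -> [393, -3, -237] -> [393, -3, -237] -> [3144, -24, -1896]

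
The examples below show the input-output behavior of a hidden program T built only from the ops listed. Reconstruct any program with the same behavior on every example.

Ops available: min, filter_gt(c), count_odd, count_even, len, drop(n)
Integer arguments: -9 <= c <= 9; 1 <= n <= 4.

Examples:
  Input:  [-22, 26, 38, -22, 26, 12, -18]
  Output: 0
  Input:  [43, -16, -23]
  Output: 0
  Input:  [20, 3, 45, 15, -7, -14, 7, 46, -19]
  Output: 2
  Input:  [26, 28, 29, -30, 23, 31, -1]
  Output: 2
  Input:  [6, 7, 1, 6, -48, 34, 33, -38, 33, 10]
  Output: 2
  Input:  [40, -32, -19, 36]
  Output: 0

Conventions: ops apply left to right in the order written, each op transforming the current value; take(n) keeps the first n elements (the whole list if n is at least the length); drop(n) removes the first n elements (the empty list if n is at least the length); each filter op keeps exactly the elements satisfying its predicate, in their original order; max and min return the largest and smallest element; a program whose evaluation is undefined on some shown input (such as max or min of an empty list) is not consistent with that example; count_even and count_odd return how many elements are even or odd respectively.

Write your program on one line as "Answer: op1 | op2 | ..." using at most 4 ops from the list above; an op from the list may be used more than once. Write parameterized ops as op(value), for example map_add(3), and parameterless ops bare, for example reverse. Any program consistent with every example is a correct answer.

filter_gt(-8) | drop(4) | count_odd

Check, running the answer program on each example:
  [-22, 26, 38, -22, 26, 12, -18] -> [26, 38, 26, 12] -> [] -> 0
  [43, -16, -23] -> [43] -> [] -> 0
  [20, 3, 45, 15, -7, -14, 7, 46, -19] -> [20, 3, 45, 15, -7, 7, 46] -> [-7, 7, 46] -> 2
  [26, 28, 29, -30, 23, 31, -1] -> [26, 28, 29, 23, 31, -1] -> [31, -1] -> 2
  [6, 7, 1, 6, -48, 34, 33, -38, 33, 10] -> [6, 7, 1, 6, 34, 33, 33, 10] -> [34, 33, 33, 10] -> 2
  [40, -32, -19, 36] -> [40, 36] -> [] -> 0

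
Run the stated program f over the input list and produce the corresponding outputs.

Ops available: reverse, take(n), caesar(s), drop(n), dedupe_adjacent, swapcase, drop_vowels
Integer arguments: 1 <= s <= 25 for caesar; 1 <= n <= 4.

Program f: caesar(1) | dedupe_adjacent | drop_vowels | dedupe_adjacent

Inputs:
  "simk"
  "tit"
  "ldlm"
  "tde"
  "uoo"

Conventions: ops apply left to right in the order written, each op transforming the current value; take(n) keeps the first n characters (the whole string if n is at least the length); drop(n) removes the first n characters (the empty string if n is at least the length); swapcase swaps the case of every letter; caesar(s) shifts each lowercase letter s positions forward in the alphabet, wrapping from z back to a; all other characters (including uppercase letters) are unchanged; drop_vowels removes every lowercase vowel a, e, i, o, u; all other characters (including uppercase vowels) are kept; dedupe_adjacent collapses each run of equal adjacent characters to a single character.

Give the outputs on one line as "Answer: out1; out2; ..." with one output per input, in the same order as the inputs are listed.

Execution, op by op:
  "simk" -> "tjnl" -> "tjnl" -> "tjnl" -> "tjnl"
  "tit" -> "uju" -> "uju" -> "j" -> "j"
  "ldlm" -> "memn" -> "memn" -> "mmn" -> "mn"
  "tde" -> "uef" -> "uef" -> "f" -> "f"
  "uoo" -> "vpp" -> "vp" -> "vp" -> "vp"

"tjnl"; "j"; "mn"; "f"; "vp"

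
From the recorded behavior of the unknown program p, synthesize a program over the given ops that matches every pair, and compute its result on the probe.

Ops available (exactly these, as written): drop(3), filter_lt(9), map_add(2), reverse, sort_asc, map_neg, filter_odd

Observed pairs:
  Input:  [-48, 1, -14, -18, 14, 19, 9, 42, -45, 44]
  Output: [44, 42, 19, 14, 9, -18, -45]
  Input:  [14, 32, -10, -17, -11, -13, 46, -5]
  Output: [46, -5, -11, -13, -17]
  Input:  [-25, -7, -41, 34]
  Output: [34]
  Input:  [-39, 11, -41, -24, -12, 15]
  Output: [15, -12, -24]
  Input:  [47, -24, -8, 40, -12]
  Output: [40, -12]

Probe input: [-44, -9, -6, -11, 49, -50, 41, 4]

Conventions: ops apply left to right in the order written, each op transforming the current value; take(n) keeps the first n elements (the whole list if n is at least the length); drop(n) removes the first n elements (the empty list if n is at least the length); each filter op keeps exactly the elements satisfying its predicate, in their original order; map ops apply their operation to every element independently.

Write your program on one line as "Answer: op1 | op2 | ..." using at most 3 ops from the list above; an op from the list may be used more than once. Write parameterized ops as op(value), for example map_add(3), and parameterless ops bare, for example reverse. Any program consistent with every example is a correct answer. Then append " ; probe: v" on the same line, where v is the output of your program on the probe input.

drop(3) | sort_asc | reverse ; probe: [49, 41, 4, -11, -50]

Check, running the answer program on each example:
  [-48, 1, -14, -18, 14, 19, 9, 42, -45, 44] -> [-18, 14, 19, 9, 42, -45, 44] -> [-45, -18, 9, 14, 19, 42, 44] -> [44, 42, 19, 14, 9, -18, -45]
  [14, 32, -10, -17, -11, -13, 46, -5] -> [-17, -11, -13, 46, -5] -> [-17, -13, -11, -5, 46] -> [46, -5, -11, -13, -17]
  [-25, -7, -41, 34] -> [34] -> [34] -> [34]
  [-39, 11, -41, -24, -12, 15] -> [-24, -12, 15] -> [-24, -12, 15] -> [15, -12, -24]
  [47, -24, -8, 40, -12] -> [40, -12] -> [-12, 40] -> [40, -12]
  probe: [-44, -9, -6, -11, 49, -50, 41, 4] -> [-11, 49, -50, 41, 4] -> [-50, -11, 4, 41, 49] -> [49, 41, 4, -11, -50]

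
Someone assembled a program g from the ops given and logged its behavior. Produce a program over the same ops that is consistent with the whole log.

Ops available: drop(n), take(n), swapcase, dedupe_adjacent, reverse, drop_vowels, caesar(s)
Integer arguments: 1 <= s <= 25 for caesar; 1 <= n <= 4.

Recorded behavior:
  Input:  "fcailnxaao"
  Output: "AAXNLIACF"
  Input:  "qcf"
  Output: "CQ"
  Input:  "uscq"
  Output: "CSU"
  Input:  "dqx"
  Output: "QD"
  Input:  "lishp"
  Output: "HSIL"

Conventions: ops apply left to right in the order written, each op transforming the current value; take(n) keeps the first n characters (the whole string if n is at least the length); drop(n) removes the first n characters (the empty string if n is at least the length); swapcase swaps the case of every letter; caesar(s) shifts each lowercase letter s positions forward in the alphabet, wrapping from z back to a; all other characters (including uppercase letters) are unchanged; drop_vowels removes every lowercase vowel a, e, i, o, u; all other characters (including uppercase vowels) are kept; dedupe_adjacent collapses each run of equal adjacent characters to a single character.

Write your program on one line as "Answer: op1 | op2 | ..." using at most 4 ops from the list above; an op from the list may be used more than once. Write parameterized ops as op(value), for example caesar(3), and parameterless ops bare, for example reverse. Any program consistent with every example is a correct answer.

reverse | swapcase | drop(1)

Check, running the answer program on each example:
  "fcailnxaao" -> "oaaxnliacf" -> "OAAXNLIACF" -> "AAXNLIACF"
  "qcf" -> "fcq" -> "FCQ" -> "CQ"
  "uscq" -> "qcsu" -> "QCSU" -> "CSU"
  "dqx" -> "xqd" -> "XQD" -> "QD"
  "lishp" -> "phsil" -> "PHSIL" -> "HSIL"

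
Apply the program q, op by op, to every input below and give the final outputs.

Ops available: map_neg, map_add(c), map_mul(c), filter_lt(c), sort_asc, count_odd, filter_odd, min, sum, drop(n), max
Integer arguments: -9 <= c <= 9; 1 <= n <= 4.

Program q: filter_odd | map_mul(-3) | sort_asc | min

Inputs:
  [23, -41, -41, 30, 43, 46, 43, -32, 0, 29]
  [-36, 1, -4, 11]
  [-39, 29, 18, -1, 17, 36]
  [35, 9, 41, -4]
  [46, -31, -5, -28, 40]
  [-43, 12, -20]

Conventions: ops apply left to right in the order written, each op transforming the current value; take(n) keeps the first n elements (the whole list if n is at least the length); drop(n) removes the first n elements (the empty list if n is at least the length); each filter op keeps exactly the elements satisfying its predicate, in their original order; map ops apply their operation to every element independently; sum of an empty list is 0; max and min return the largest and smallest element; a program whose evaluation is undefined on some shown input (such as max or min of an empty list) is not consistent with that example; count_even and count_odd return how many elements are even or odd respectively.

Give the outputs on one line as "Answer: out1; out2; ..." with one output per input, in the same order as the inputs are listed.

-129; -33; -87; -123; 15; 129

Execution, op by op:
  [23, -41, -41, 30, 43, 46, 43, -32, 0, 29] -> [23, -41, -41, 43, 43, 29] -> [-69, 123, 123, -129, -129, -87] -> [-129, -129, -87, -69, 123, 123] -> -129
  [-36, 1, -4, 11] -> [1, 11] -> [-3, -33] -> [-33, -3] -> -33
  [-39, 29, 18, -1, 17, 36] -> [-39, 29, -1, 17] -> [117, -87, 3, -51] -> [-87, -51, 3, 117] -> -87
  [35, 9, 41, -4] -> [35, 9, 41] -> [-105, -27, -123] -> [-123, -105, -27] -> -123
  [46, -31, -5, -28, 40] -> [-31, -5] -> [93, 15] -> [15, 93] -> 15
  [-43, 12, -20] -> [-43] -> [129] -> [129] -> 129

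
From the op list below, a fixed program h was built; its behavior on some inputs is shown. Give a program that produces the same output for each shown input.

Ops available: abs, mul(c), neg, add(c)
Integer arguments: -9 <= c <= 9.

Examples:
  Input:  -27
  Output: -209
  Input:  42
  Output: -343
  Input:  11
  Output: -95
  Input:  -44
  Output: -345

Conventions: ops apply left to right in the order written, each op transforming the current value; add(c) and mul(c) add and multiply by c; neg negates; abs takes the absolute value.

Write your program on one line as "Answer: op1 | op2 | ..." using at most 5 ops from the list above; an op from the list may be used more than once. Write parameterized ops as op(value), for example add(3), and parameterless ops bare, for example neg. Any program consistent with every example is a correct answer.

mul(8) | add(7) | abs | neg

Check, running the answer program on each example:
  -27 -> -216 -> -209 -> 209 -> -209
  42 -> 336 -> 343 -> 343 -> -343
  11 -> 88 -> 95 -> 95 -> -95
  -44 -> -352 -> -345 -> 345 -> -345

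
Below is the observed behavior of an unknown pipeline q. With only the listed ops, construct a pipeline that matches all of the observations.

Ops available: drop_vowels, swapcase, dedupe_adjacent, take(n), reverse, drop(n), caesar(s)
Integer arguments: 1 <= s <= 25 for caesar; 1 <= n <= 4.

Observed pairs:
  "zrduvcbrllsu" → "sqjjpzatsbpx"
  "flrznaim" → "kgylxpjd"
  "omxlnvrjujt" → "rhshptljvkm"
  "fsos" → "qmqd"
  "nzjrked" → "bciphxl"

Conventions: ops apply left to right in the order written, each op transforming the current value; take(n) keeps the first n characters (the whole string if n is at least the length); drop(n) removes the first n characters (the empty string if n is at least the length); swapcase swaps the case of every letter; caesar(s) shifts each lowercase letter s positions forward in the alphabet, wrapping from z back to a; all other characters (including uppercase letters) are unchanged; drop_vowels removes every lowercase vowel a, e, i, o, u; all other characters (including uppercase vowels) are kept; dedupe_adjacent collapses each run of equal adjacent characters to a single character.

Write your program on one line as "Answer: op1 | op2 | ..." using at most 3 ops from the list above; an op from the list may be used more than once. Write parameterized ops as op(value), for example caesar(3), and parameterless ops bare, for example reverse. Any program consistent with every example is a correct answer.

caesar(24) | reverse

Check, running the answer program on each example:
  "zrduvcbrllsu" -> "xpbstazpjjqs" -> "sqjjpzatsbpx"
  "flrznaim" -> "djpxlygk" -> "kgylxpjd"
  "omxlnvrjujt" -> "mkvjltphshr" -> "rhshptljvkm"
  "fsos" -> "dqmq" -> "qmqd"
  "nzjrked" -> "lxhpicb" -> "bciphxl"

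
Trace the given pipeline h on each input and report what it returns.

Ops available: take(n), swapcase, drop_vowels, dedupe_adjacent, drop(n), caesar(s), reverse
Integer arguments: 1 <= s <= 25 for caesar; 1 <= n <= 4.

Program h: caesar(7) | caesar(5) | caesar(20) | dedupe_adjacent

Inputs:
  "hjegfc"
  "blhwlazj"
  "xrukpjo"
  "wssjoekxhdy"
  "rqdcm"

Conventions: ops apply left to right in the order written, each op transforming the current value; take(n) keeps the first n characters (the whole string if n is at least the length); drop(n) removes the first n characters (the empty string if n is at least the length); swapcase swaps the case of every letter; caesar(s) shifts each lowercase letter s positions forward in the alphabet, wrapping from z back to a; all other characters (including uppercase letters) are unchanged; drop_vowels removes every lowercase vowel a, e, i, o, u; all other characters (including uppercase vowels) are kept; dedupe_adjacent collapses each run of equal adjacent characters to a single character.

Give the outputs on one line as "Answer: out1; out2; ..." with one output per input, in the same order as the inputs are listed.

"npkmli"; "hrncrgfp"; "dxaqvpu"; "cypukqdnje"; "xwjis"

Execution, op by op:
  "hjegfc" -> "oqlnmj" -> "tvqsro" -> "npkmli" -> "npkmli"
  "blhwlazj" -> "isodshgq" -> "nxtixmlv" -> "hrncrgfp" -> "hrncrgfp"
  "xrukpjo" -> "eybrwqv" -> "jdgwbva" -> "dxaqvpu" -> "dxaqvpu"
  "wssjoekxhdy" -> "dzzqvlreokf" -> "ieevaqwjtpk" -> "cyypukqdnje" -> "cypukqdnje"
  "rqdcm" -> "yxkjt" -> "dcpoy" -> "xwjis" -> "xwjis"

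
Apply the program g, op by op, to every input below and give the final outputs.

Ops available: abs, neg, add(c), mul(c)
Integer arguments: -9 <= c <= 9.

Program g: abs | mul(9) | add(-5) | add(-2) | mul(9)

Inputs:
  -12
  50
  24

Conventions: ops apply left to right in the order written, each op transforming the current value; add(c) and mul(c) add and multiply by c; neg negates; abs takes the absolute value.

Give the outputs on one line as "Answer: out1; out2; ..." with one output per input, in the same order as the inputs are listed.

Execution, op by op:
  -12 -> 12 -> 108 -> 103 -> 101 -> 909
  50 -> 50 -> 450 -> 445 -> 443 -> 3987
  24 -> 24 -> 216 -> 211 -> 209 -> 1881

909; 3987; 1881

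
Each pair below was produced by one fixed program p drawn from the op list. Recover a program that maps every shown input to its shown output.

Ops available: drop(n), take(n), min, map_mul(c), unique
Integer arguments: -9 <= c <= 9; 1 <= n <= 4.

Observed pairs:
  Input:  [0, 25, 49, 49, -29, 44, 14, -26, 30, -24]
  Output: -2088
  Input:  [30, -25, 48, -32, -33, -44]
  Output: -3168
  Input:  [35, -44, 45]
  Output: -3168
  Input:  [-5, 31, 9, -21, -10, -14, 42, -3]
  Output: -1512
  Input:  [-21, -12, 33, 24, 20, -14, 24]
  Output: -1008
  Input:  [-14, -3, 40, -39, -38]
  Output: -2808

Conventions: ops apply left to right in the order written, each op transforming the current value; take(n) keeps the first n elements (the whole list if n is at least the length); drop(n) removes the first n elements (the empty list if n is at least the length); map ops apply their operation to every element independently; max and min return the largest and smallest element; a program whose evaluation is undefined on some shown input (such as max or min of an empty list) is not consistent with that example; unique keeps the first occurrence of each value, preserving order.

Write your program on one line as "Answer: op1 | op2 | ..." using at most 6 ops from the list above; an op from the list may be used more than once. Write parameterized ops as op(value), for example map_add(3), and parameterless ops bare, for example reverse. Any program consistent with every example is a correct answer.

map_mul(-8) | map_mul(-9) | drop(1) | unique | min

Check, running the answer program on each example:
  [0, 25, 49, 49, -29, 44, 14, -26, 30, -24] -> [0, -200, -392, -392, 232, -352, -112, 208, -240, 192] -> [0, 1800, 3528, 3528, -2088, 3168, 1008, -1872, 2160, -1728] -> [1800, 3528, 3528, -2088, 3168, 1008, -1872, 2160, -1728] -> [1800, 3528, -2088, 3168, 1008, -1872, 2160, -1728] -> -2088
  [30, -25, 48, -32, -33, -44] -> [-240, 200, -384, 256, 264, 352] -> [2160, -1800, 3456, -2304, -2376, -3168] -> [-1800, 3456, -2304, -2376, -3168] -> [-1800, 3456, -2304, -2376, -3168] -> -3168
  [35, -44, 45] -> [-280, 352, -360] -> [2520, -3168, 3240] -> [-3168, 3240] -> [-3168, 3240] -> -3168
  [-5, 31, 9, -21, -10, -14, 42, -3] -> [40, -248, -72, 168, 80, 112, -336, 24] -> [-360, 2232, 648, -1512, -720, -1008, 3024, -216] -> [2232, 648, -1512, -720, -1008, 3024, -216] -> [2232, 648, -1512, -720, -1008, 3024, -216] -> -1512
  [-21, -12, 33, 24, 20, -14, 24] -> [168, 96, -264, -192, -160, 112, -192] -> [-1512, -864, 2376, 1728, 1440, -1008, 1728] -> [-864, 2376, 1728, 1440, -1008, 1728] -> [-864, 2376, 1728, 1440, -1008] -> -1008
  [-14, -3, 40, -39, -38] -> [112, 24, -320, 312, 304] -> [-1008, -216, 2880, -2808, -2736] -> [-216, 2880, -2808, -2736] -> [-216, 2880, -2808, -2736] -> -2808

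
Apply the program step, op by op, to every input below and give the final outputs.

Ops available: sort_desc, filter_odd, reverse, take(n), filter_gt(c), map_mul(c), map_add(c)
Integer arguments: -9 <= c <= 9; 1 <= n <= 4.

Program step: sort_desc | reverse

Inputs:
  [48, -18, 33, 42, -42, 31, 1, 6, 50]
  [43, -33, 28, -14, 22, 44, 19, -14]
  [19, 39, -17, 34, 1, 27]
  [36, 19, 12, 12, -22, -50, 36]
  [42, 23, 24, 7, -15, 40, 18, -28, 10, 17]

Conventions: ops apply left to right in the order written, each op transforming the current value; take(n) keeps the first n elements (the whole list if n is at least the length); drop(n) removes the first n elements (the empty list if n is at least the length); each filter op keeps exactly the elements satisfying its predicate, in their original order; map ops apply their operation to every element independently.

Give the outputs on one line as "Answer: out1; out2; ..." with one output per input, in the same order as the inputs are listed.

Execution, op by op:
  [48, -18, 33, 42, -42, 31, 1, 6, 50] -> [50, 48, 42, 33, 31, 6, 1, -18, -42] -> [-42, -18, 1, 6, 31, 33, 42, 48, 50]
  [43, -33, 28, -14, 22, 44, 19, -14] -> [44, 43, 28, 22, 19, -14, -14, -33] -> [-33, -14, -14, 19, 22, 28, 43, 44]
  [19, 39, -17, 34, 1, 27] -> [39, 34, 27, 19, 1, -17] -> [-17, 1, 19, 27, 34, 39]
  [36, 19, 12, 12, -22, -50, 36] -> [36, 36, 19, 12, 12, -22, -50] -> [-50, -22, 12, 12, 19, 36, 36]
  [42, 23, 24, 7, -15, 40, 18, -28, 10, 17] -> [42, 40, 24, 23, 18, 17, 10, 7, -15, -28] -> [-28, -15, 7, 10, 17, 18, 23, 24, 40, 42]

[-42, -18, 1, 6, 31, 33, 42, 48, 50]; [-33, -14, -14, 19, 22, 28, 43, 44]; [-17, 1, 19, 27, 34, 39]; [-50, -22, 12, 12, 19, 36, 36]; [-28, -15, 7, 10, 17, 18, 23, 24, 40, 42]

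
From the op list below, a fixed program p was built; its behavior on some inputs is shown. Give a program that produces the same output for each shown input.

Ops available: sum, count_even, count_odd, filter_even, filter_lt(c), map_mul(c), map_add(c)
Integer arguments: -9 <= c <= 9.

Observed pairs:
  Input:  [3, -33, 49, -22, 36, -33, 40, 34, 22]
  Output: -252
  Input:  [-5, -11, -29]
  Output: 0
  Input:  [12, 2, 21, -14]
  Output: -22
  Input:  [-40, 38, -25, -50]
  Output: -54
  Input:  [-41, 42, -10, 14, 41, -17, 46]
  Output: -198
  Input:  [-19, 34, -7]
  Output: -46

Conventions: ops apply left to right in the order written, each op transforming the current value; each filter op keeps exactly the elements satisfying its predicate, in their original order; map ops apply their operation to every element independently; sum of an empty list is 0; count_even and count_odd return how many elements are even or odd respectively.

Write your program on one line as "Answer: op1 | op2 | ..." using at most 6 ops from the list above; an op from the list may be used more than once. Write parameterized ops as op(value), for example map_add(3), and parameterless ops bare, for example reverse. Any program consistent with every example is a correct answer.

map_add(-8) | map_mul(-2) | map_add(6) | filter_lt(9) | sum

Check, running the answer program on each example:
  [3, -33, 49, -22, 36, -33, 40, 34, 22] -> [-5, -41, 41, -30, 28, -41, 32, 26, 14] -> [10, 82, -82, 60, -56, 82, -64, -52, -28] -> [16, 88, -76, 66, -50, 88, -58, -46, -22] -> [-76, -50, -58, -46, -22] -> -252
  [-5, -11, -29] -> [-13, -19, -37] -> [26, 38, 74] -> [32, 44, 80] -> [] -> 0
  [12, 2, 21, -14] -> [4, -6, 13, -22] -> [-8, 12, -26, 44] -> [-2, 18, -20, 50] -> [-2, -20] -> -22
  [-40, 38, -25, -50] -> [-48, 30, -33, -58] -> [96, -60, 66, 116] -> [102, -54, 72, 122] -> [-54] -> -54
  [-41, 42, -10, 14, 41, -17, 46] -> [-49, 34, -18, 6, 33, -25, 38] -> [98, -68, 36, -12, -66, 50, -76] -> [104, -62, 42, -6, -60, 56, -70] -> [-62, -6, -60, -70] -> -198
  [-19, 34, -7] -> [-27, 26, -15] -> [54, -52, 30] -> [60, -46, 36] -> [-46] -> -46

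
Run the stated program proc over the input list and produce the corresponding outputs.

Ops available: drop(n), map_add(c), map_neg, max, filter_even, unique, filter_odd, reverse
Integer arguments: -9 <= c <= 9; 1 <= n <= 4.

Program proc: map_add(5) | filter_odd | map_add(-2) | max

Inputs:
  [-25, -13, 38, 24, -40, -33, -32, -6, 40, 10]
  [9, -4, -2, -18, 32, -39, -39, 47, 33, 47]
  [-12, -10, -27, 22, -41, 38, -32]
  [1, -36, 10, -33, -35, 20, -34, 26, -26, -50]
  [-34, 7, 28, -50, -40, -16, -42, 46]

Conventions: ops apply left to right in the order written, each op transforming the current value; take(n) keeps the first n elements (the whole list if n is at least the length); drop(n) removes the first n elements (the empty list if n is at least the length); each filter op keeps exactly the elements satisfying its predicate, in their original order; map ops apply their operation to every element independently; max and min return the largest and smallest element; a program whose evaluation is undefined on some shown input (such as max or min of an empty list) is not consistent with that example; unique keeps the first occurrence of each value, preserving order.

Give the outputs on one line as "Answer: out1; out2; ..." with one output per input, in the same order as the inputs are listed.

43; 35; 41; 29; 49

Execution, op by op:
  [-25, -13, 38, 24, -40, -33, -32, -6, 40, 10] -> [-20, -8, 43, 29, -35, -28, -27, -1, 45, 15] -> [43, 29, -35, -27, -1, 45, 15] -> [41, 27, -37, -29, -3, 43, 13] -> 43
  [9, -4, -2, -18, 32, -39, -39, 47, 33, 47] -> [14, 1, 3, -13, 37, -34, -34, 52, 38, 52] -> [1, 3, -13, 37] -> [-1, 1, -15, 35] -> 35
  [-12, -10, -27, 22, -41, 38, -32] -> [-7, -5, -22, 27, -36, 43, -27] -> [-7, -5, 27, 43, -27] -> [-9, -7, 25, 41, -29] -> 41
  [1, -36, 10, -33, -35, 20, -34, 26, -26, -50] -> [6, -31, 15, -28, -30, 25, -29, 31, -21, -45] -> [-31, 15, 25, -29, 31, -21, -45] -> [-33, 13, 23, -31, 29, -23, -47] -> 29
  [-34, 7, 28, -50, -40, -16, -42, 46] -> [-29, 12, 33, -45, -35, -11, -37, 51] -> [-29, 33, -45, -35, -11, -37, 51] -> [-31, 31, -47, -37, -13, -39, 49] -> 49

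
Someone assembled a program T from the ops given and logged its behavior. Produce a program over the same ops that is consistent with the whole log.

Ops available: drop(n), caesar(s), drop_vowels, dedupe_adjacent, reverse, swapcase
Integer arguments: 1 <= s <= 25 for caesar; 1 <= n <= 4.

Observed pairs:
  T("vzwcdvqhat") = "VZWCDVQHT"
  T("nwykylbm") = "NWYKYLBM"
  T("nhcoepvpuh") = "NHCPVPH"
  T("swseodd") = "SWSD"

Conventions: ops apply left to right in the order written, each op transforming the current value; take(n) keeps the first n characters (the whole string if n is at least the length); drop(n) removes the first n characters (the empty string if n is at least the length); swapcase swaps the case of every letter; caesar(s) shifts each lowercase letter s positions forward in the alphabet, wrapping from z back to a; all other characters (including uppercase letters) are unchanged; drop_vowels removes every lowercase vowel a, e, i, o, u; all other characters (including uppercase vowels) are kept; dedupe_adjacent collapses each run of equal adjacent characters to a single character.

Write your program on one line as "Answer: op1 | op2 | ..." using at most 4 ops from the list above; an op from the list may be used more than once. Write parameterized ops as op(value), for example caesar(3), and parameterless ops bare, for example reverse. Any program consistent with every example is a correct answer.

drop_vowels | dedupe_adjacent | swapcase

Check, running the answer program on each example:
  "vzwcdvqhat" -> "vzwcdvqht" -> "vzwcdvqht" -> "VZWCDVQHT"
  "nwykylbm" -> "nwykylbm" -> "nwykylbm" -> "NWYKYLBM"
  "nhcoepvpuh" -> "nhcpvph" -> "nhcpvph" -> "NHCPVPH"
  "swseodd" -> "swsdd" -> "swsd" -> "SWSD"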